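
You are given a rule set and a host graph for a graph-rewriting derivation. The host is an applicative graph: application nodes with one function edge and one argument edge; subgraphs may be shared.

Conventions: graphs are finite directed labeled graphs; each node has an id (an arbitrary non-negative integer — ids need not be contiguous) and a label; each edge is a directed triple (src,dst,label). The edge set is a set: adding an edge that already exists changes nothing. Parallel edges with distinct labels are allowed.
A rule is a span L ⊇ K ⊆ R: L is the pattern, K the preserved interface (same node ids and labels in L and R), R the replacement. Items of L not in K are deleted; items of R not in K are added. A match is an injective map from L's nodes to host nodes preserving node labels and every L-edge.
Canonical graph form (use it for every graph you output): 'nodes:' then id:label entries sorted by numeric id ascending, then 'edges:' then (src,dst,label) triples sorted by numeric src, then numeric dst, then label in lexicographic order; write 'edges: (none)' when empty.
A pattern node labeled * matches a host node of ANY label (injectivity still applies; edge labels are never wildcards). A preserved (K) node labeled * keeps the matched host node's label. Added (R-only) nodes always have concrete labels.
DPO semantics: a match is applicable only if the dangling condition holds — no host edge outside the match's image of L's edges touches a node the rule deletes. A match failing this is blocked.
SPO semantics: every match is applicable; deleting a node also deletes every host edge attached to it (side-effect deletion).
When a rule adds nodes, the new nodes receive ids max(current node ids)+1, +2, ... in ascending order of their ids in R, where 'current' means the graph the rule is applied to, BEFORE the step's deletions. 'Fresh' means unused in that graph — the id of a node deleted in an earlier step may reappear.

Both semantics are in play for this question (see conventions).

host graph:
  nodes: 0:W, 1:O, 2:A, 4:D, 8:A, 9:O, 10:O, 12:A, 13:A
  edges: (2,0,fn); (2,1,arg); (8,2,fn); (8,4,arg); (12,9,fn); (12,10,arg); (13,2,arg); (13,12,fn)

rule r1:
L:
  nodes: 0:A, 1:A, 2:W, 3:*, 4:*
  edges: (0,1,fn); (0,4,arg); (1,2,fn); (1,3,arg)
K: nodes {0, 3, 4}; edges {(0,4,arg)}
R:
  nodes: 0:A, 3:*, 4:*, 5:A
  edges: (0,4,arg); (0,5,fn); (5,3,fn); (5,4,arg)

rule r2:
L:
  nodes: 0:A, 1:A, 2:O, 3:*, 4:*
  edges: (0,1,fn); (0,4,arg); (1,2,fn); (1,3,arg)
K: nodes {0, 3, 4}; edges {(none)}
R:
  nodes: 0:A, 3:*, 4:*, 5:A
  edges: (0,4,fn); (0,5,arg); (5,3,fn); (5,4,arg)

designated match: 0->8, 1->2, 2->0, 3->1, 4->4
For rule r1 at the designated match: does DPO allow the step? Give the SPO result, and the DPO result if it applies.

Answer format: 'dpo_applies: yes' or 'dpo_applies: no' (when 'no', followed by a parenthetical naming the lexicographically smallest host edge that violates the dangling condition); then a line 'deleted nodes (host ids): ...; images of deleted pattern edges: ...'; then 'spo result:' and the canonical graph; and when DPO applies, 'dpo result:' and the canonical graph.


dpo_applies: no
(the rule deletes node 2, which keeps host edge (13,2,arg) outside the match image — the dangling condition fails, DPO blocks; SPO proceeds and side-deletes such edges)
deleted nodes (host ids): 0, 2; images of deleted pattern edges: (2,0,fn); (2,1,arg); (8,2,fn)
spo result:
nodes: 1:O, 4:D, 8:A, 9:O, 10:O, 12:A, 13:A, 14:A
edges: (8,4,arg); (8,14,fn); (12,9,fn); (12,10,arg); (13,12,fn); (14,1,fn); (14,4,arg)


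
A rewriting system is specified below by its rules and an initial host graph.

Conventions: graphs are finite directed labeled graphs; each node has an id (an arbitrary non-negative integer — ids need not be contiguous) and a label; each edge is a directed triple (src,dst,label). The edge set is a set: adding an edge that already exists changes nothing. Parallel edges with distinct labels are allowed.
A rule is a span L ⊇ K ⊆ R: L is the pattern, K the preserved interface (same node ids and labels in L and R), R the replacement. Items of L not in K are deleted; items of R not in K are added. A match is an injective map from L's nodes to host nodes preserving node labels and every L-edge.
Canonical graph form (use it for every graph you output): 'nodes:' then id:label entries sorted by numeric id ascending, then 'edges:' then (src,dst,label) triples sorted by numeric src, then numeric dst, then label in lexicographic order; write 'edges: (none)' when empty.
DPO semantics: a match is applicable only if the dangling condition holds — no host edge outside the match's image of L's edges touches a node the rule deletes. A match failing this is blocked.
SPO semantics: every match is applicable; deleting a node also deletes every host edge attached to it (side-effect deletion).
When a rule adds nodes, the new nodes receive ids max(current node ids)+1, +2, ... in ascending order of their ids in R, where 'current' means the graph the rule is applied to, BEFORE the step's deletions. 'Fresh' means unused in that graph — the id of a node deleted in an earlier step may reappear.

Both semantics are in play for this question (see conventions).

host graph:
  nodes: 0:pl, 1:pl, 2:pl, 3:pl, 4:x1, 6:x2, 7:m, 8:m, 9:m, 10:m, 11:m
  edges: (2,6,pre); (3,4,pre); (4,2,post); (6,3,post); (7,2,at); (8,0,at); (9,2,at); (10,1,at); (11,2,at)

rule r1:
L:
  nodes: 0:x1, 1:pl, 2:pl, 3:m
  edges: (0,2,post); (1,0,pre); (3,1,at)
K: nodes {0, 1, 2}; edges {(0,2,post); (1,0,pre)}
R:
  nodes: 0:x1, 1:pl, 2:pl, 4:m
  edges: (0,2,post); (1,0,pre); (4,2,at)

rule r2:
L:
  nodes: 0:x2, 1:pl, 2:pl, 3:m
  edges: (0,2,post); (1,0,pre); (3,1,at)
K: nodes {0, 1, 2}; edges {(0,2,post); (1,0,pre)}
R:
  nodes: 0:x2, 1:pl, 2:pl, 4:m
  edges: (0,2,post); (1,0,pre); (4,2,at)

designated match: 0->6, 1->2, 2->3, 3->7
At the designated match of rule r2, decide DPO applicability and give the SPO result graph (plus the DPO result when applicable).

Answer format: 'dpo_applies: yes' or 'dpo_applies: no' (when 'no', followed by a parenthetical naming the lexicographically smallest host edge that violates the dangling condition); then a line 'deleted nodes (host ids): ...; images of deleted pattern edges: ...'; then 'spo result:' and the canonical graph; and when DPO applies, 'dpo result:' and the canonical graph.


dpo_applies: yes
deleted nodes (host ids): 7; images of deleted pattern edges: (7,2,at)
spo result:
nodes: 0:pl, 1:pl, 2:pl, 3:pl, 4:x1, 6:x2, 8:m, 9:m, 10:m, 11:m, 12:m
edges: (2,6,pre); (3,4,pre); (4,2,post); (6,3,post); (8,0,at); (9,2,at); (10,1,at); (11,2,at); (12,3,at)
dpo result:
nodes: 0:pl, 1:pl, 2:pl, 3:pl, 4:x1, 6:x2, 8:m, 9:m, 10:m, 11:m, 12:m
edges: (2,6,pre); (3,4,pre); (4,2,post); (6,3,post); (8,0,at); (9,2,at); (10,1,at); (11,2,at); (12,3,at)


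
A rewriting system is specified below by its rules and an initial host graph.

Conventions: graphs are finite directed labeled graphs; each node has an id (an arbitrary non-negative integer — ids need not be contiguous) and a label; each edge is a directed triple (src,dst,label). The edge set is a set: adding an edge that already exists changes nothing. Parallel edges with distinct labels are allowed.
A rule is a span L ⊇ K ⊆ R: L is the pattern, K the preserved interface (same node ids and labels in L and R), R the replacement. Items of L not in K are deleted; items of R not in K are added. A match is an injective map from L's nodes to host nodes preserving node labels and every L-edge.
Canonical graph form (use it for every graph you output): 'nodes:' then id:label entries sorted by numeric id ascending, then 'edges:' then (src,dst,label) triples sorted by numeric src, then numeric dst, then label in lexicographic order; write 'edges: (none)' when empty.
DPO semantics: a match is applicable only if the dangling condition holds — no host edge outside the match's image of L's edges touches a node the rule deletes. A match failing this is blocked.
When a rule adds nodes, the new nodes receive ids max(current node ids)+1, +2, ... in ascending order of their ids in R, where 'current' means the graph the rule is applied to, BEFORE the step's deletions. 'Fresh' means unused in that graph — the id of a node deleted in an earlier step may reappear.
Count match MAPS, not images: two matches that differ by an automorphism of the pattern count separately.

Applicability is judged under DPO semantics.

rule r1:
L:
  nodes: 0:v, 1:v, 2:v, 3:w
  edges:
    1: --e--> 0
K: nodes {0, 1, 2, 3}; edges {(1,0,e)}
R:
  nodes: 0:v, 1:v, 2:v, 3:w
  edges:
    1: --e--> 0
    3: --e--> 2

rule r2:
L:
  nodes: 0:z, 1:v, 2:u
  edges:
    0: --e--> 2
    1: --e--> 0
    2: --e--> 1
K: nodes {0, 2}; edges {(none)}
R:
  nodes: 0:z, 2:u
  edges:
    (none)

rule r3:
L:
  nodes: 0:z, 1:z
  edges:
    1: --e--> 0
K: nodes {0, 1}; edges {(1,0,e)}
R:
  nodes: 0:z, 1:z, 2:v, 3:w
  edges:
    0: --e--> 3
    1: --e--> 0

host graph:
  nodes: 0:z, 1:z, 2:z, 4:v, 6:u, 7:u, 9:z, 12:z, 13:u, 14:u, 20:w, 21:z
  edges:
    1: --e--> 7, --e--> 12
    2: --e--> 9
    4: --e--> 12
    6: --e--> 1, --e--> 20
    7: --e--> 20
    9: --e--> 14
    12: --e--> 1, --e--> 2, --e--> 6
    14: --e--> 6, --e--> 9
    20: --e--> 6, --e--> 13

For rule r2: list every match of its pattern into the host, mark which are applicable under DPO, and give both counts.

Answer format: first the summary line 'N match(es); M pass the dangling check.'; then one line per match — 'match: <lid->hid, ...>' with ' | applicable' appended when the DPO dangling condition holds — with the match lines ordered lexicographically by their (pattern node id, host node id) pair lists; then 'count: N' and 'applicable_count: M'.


0 match(es); 0 pass the dangling check.
count: 0
applicable_count: 0


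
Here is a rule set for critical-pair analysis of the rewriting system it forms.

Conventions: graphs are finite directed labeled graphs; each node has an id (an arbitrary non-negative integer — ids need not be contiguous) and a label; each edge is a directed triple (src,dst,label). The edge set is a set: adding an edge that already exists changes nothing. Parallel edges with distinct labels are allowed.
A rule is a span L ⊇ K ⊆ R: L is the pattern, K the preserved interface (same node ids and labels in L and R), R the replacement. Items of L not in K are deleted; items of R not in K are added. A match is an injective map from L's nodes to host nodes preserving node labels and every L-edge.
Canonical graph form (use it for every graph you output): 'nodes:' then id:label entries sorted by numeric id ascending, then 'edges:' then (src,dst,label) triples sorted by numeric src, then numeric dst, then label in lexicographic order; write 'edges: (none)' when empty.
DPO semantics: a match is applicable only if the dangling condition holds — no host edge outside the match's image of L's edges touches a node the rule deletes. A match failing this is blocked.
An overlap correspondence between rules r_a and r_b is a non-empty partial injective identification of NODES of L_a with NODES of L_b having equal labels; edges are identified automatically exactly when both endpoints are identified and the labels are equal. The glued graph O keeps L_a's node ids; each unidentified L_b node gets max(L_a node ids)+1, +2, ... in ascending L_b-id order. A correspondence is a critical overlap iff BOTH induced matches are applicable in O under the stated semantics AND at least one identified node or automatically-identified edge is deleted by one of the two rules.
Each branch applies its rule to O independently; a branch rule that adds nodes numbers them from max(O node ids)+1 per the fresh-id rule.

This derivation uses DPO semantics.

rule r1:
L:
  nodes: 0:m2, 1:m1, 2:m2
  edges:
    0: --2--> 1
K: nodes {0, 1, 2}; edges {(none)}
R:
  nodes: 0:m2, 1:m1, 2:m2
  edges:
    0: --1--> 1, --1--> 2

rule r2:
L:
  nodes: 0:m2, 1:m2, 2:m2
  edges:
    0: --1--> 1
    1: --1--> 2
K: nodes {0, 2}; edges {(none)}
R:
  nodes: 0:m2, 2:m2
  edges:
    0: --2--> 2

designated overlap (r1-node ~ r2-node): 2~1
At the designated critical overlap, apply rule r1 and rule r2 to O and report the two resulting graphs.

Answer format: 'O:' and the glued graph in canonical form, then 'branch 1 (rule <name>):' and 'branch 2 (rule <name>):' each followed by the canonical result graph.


O:
nodes: 0:m2, 1:m1, 2:m2, 3:m2, 4:m2
edges: (0,1,2); (2,4,1); (3,2,1)
branch 1 (rule r1):
nodes: 0:m2, 1:m1, 2:m2, 3:m2, 4:m2
edges: (0,1,1); (0,2,1); (2,4,1); (3,2,1)
branch 2 (rule r2):
nodes: 0:m2, 1:m1, 3:m2, 4:m2
edges: (0,1,2); (3,4,2)


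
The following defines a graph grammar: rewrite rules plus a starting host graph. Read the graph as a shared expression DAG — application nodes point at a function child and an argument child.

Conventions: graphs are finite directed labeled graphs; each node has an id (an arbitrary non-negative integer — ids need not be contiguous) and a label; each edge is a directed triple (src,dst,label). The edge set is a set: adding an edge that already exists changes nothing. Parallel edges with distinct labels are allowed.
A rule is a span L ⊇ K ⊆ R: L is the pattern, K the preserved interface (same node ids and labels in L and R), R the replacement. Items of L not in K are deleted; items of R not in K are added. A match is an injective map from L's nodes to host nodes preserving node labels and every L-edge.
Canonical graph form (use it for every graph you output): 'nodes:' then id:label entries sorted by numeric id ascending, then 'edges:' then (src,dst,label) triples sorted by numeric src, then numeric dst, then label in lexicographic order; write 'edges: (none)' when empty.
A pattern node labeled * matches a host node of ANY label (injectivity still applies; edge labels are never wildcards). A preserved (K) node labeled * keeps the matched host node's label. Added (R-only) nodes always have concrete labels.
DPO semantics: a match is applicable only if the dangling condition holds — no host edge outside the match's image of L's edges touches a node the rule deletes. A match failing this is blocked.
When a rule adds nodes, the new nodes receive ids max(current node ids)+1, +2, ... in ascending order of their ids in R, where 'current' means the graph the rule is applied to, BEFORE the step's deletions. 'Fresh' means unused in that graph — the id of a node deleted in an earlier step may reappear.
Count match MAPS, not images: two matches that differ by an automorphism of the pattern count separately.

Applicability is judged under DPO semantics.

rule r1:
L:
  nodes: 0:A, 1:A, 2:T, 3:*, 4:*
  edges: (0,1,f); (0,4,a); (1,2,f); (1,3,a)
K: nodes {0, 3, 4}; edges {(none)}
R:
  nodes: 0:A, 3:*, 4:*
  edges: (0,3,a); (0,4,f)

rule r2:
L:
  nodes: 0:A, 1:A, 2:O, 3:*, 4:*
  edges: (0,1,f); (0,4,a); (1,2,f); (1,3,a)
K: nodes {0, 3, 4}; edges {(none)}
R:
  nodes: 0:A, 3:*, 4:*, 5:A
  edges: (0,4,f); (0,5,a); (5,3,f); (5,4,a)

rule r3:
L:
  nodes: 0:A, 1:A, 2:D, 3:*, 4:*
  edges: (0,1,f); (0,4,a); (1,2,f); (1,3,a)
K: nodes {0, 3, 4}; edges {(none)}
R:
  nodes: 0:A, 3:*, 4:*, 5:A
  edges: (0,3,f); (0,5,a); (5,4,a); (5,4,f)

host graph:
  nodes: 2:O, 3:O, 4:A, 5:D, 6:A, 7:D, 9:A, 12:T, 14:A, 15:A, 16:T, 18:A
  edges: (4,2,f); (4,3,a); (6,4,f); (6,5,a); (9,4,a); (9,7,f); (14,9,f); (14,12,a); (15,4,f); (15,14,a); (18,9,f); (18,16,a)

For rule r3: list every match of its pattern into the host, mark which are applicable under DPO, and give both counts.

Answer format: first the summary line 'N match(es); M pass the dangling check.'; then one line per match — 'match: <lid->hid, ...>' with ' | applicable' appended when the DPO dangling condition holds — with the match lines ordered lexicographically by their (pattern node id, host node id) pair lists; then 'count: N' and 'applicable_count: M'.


2 match(es); 0 pass the dangling check.
match: 0->14, 1->9, 2->7, 3->4, 4->12
match: 0->18, 1->9, 2->7, 3->4, 4->16
count: 2
applicable_count: 0


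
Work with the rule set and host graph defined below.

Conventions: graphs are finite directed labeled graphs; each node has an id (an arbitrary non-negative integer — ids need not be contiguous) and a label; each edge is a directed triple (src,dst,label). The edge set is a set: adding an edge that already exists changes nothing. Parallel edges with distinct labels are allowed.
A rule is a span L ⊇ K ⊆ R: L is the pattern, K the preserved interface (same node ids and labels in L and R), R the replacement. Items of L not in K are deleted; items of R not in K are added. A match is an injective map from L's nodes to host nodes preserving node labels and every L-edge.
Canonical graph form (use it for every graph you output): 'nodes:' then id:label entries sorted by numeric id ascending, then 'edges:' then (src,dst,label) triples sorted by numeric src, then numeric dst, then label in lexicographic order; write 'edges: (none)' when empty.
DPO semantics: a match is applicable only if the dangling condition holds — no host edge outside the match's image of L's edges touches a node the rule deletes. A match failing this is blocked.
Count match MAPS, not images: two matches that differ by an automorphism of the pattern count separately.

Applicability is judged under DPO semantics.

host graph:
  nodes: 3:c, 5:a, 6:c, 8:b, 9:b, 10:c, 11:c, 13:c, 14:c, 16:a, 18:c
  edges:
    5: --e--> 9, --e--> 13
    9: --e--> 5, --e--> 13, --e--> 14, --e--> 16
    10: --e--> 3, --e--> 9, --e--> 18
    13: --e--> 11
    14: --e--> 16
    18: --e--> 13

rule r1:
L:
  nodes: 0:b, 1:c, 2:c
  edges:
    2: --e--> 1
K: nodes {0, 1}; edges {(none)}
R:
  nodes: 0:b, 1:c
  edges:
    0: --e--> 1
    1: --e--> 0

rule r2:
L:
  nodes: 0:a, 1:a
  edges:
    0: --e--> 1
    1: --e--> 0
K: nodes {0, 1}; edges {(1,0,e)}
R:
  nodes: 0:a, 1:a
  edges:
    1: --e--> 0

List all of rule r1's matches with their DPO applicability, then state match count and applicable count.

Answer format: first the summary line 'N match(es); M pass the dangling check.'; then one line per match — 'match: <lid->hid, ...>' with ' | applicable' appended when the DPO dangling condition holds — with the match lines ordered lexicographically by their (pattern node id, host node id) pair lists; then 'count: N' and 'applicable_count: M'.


8 match(es); 0 pass the dangling check.
match: 0->8, 1->3, 2->10
match: 0->8, 1->11, 2->13
match: 0->8, 1->13, 2->18
match: 0->8, 1->18, 2->10
match: 0->9, 1->3, 2->10
match: 0->9, 1->11, 2->13
match: 0->9, 1->13, 2->18
match: 0->9, 1->18, 2->10
count: 8
applicable_count: 0


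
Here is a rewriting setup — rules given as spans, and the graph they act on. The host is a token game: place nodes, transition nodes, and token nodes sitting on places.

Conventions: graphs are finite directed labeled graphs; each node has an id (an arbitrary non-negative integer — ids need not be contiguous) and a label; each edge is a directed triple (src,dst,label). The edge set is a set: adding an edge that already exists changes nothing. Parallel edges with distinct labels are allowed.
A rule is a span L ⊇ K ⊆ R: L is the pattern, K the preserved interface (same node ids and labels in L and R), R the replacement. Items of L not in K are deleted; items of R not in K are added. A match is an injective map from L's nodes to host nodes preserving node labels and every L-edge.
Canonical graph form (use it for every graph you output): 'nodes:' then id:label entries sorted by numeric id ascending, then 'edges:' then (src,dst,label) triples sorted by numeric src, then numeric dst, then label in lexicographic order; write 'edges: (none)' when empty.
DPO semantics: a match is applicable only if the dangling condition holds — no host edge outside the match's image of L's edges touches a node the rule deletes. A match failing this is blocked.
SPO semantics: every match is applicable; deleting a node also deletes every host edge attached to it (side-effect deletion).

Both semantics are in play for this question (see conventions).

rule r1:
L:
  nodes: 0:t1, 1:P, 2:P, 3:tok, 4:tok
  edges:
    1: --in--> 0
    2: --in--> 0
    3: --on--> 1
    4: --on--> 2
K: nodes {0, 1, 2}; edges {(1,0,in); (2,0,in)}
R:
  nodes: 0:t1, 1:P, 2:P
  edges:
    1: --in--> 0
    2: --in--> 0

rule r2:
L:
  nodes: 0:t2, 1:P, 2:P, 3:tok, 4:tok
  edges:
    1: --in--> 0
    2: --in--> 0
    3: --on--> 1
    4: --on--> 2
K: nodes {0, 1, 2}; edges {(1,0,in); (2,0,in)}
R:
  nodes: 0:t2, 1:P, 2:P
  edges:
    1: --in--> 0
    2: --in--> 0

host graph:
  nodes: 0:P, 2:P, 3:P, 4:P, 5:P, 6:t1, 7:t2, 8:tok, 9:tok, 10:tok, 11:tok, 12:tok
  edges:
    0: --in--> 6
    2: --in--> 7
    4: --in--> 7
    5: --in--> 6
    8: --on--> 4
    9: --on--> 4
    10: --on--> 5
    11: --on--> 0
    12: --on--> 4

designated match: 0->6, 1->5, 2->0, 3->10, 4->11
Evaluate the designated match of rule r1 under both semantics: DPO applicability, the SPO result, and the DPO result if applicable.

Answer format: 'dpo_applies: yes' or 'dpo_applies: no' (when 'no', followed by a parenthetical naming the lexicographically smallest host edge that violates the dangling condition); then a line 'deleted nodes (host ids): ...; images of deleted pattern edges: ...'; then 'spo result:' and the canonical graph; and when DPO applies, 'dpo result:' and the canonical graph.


dpo_applies: yes
deleted nodes (host ids): 10, 11; images of deleted pattern edges: (10,5,on); (11,0,on)
spo result:
nodes: 0:P, 2:P, 3:P, 4:P, 5:P, 6:t1, 7:t2, 8:tok, 9:tok, 12:tok
edges: (0,6,in); (2,7,in); (4,7,in); (5,6,in); (8,4,on); (9,4,on); (12,4,on)
dpo result:
nodes: 0:P, 2:P, 3:P, 4:P, 5:P, 6:t1, 7:t2, 8:tok, 9:tok, 12:tok
edges: (0,6,in); (2,7,in); (4,7,in); (5,6,in); (8,4,on); (9,4,on); (12,4,on)


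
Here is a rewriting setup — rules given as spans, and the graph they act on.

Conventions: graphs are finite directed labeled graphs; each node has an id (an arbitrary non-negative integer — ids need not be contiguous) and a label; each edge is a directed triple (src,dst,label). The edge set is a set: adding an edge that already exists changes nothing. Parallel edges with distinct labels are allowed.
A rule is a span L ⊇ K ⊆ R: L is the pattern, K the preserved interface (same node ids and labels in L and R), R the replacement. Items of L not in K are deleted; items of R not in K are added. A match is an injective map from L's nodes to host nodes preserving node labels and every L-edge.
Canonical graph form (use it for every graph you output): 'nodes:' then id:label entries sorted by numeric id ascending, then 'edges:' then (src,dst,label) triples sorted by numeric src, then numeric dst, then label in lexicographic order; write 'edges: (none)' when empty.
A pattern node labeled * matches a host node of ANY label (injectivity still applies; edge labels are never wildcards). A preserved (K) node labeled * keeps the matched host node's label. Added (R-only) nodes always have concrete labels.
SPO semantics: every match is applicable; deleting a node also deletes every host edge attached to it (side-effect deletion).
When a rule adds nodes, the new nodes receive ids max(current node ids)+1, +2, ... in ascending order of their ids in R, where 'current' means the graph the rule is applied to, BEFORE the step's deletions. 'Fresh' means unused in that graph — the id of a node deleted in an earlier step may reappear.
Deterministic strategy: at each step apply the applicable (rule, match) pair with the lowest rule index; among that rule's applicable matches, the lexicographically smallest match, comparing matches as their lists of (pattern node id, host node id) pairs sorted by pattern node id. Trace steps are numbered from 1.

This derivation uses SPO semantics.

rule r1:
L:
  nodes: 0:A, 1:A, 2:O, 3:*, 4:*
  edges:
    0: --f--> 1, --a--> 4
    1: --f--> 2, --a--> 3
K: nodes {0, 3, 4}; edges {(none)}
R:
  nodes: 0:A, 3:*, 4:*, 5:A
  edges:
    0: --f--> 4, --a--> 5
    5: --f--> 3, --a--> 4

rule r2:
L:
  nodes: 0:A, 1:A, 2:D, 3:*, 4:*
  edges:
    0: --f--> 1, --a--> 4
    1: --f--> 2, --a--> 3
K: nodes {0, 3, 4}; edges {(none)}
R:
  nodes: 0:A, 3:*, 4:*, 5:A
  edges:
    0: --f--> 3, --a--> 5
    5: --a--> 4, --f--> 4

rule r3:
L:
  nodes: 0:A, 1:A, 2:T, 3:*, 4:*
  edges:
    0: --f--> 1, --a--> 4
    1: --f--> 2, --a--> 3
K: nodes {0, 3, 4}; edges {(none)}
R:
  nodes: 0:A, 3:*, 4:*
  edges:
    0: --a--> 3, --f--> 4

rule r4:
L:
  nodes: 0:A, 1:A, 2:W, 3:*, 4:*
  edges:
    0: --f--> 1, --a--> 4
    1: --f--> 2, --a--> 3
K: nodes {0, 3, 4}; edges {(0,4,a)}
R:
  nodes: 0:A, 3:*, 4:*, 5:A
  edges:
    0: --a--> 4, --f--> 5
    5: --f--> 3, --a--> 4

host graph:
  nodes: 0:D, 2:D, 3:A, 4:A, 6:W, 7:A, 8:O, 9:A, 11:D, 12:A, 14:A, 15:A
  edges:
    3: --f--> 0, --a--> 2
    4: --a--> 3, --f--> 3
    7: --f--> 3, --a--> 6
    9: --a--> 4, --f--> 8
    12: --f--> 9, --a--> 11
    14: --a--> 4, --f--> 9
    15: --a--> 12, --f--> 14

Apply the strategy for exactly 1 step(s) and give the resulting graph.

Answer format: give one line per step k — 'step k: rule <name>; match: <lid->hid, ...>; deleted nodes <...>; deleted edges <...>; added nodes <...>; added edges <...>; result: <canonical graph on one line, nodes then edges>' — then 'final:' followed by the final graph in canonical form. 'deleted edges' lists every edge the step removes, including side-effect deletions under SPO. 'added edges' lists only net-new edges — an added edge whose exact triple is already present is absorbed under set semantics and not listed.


step 1: rule r1; match: 0->12, 1->9, 2->8, 3->4, 4->11; deleted nodes 8, 9; deleted edges (9,4,a); (9,8,f); (12,9,f); (12,11,a); (14,9,f); added nodes 16; added edges (12,11,f); (12,16,a); (16,4,f); (16,11,a); result: nodes: 0:D, 2:D, 3:A, 4:A, 6:W, 7:A, 11:D, 12:A, 14:A, 15:A, 16:A edges: (3,0,f); (3,2,a); (4,3,a); (4,3,f); (7,3,f); (7,6,a); (12,11,f); (12,16,a); (14,4,a); (15,12,a); (15,14,f); (16,4,f); (16,11,a)
final:
nodes: 0:D, 2:D, 3:A, 4:A, 6:W, 7:A, 11:D, 12:A, 14:A, 15:A, 16:A
edges: (3,0,f); (3,2,a); (4,3,a); (4,3,f); (7,3,f); (7,6,a); (12,11,f); (12,16,a); (14,4,a); (15,12,a); (15,14,f); (16,4,f); (16,11,a)


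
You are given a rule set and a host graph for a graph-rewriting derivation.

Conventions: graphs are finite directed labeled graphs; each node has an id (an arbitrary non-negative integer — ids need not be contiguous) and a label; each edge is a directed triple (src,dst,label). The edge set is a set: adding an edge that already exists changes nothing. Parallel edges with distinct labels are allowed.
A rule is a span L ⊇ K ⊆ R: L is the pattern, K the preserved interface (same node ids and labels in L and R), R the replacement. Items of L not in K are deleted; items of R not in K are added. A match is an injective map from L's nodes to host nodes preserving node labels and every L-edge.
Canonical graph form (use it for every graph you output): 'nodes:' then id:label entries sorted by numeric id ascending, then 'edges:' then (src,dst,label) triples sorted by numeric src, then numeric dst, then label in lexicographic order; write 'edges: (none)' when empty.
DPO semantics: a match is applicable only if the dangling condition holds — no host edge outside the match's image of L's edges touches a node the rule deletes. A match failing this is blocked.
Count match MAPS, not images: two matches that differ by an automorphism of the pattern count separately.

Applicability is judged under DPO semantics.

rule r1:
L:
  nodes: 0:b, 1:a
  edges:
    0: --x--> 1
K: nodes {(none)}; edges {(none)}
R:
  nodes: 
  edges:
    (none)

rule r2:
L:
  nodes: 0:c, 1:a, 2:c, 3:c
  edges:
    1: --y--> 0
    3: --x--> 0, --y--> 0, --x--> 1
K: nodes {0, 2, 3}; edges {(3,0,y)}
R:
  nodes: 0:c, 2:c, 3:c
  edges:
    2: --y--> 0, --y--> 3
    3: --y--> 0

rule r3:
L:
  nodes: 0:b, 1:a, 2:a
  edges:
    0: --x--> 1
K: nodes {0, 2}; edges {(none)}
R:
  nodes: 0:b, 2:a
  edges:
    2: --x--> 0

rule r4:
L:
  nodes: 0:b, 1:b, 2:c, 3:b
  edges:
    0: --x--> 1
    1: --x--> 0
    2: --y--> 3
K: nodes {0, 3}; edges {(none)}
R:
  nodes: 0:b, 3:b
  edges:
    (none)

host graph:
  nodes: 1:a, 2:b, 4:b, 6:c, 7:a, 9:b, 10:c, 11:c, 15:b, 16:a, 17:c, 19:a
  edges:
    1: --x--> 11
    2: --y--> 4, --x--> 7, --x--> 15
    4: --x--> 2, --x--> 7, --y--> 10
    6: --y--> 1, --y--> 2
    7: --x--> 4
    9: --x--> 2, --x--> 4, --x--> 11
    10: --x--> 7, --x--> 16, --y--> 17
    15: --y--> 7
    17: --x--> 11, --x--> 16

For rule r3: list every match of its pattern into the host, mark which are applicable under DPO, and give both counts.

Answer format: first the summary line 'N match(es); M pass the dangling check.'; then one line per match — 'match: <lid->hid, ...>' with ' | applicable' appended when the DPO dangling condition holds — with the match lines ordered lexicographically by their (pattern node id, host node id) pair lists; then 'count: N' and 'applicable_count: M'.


6 match(es); 0 pass the dangling check.
match: 0->2, 1->7, 2->1
match: 0->2, 1->7, 2->16
match: 0->2, 1->7, 2->19
match: 0->4, 1->7, 2->1
match: 0->4, 1->7, 2->16
match: 0->4, 1->7, 2->19
count: 6
applicable_count: 0


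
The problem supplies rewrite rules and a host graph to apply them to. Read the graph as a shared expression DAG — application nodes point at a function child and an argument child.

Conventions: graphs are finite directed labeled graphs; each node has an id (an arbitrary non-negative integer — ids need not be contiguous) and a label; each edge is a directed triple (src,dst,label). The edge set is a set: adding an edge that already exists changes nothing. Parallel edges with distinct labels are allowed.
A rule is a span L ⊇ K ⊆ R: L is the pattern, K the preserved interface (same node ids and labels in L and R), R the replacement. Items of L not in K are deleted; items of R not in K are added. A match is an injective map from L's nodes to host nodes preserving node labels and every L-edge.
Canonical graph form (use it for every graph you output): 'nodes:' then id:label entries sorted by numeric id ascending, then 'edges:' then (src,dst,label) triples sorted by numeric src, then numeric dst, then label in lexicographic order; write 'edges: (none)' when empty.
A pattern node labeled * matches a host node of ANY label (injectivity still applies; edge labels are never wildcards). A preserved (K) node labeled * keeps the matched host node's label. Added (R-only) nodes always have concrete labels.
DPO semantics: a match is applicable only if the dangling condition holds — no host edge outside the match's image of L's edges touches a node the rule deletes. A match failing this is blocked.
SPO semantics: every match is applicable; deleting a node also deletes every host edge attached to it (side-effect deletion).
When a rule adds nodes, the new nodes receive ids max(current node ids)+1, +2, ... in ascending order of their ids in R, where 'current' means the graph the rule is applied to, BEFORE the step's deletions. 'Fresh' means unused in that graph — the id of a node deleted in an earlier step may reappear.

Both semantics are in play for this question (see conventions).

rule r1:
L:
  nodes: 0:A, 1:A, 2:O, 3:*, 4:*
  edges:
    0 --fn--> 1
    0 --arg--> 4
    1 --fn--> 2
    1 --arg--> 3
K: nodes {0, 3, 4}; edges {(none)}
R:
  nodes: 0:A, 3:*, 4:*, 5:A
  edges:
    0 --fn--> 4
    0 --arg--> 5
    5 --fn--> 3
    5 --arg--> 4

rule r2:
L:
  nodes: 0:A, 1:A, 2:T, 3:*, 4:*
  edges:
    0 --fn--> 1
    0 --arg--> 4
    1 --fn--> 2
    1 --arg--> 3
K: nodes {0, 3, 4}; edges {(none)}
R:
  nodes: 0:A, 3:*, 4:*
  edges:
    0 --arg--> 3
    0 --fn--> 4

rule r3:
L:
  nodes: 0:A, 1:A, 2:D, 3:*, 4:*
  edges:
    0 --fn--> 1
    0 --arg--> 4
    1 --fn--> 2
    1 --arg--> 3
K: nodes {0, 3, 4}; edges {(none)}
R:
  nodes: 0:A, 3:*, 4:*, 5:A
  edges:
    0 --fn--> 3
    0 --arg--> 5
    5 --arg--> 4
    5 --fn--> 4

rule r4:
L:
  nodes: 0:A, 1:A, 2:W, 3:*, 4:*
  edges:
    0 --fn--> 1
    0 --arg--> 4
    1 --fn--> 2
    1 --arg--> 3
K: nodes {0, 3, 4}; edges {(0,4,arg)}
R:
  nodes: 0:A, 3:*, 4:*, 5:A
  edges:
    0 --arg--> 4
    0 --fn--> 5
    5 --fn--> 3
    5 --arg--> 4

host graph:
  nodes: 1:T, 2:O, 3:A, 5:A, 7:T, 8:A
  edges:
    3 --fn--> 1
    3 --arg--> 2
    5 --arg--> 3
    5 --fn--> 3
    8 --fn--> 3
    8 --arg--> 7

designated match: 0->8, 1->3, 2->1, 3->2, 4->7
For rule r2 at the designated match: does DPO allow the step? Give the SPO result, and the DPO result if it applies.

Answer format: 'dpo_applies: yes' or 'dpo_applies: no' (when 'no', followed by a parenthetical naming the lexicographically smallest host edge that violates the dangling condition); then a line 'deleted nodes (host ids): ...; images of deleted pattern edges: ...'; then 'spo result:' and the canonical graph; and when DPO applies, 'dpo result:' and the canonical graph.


dpo_applies: no
(the rule deletes node 3, which keeps host edge (5,3,arg) outside the match image — the dangling condition fails, DPO blocks; SPO proceeds and side-deletes such edges)
deleted nodes (host ids): 1, 3; images of deleted pattern edges: (3,1,fn); (3,2,arg); (8,3,fn); (8,7,arg)
spo result:
nodes: 2:O, 5:A, 7:T, 8:A
edges: (8,2,arg); (8,7,fn)


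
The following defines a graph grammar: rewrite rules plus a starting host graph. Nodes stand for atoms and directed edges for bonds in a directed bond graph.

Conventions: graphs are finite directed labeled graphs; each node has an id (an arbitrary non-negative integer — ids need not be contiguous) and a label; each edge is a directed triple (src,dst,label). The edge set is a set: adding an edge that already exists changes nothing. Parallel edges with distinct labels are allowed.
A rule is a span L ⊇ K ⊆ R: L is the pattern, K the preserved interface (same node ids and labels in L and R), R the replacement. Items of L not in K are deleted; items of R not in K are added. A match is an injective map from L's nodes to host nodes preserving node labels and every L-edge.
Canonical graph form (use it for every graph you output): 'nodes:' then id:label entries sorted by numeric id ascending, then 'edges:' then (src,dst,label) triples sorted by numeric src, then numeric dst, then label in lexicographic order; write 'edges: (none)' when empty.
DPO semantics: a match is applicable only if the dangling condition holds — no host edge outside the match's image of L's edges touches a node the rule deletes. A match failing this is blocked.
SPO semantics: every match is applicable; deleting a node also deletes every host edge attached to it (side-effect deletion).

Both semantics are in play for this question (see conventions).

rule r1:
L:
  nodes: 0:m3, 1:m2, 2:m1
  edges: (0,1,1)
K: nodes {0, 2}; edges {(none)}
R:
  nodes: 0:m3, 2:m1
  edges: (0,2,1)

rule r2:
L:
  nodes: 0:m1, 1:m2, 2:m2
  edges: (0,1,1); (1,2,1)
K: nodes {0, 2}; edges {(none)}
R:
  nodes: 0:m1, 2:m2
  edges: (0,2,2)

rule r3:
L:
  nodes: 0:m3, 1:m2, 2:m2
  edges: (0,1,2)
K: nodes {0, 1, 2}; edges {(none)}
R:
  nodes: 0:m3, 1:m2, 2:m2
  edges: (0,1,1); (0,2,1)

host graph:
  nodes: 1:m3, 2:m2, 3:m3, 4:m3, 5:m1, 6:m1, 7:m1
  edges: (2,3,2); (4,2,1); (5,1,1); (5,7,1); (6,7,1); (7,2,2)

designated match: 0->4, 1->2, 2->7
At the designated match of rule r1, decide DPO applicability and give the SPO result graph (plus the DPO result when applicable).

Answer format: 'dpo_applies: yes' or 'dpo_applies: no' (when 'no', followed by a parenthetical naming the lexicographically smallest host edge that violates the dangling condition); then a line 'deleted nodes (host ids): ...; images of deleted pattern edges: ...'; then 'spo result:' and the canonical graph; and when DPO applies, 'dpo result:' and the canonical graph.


dpo_applies: no
(the rule deletes node 2, which keeps host edge (2,3,2) outside the match image — the dangling condition fails, DPO blocks; SPO proceeds and side-deletes such edges)
deleted nodes (host ids): 2; images of deleted pattern edges: (4,2,1)
spo result:
nodes: 1:m3, 3:m3, 4:m3, 5:m1, 6:m1, 7:m1
edges: (4,7,1); (5,1,1); (5,7,1); (6,7,1)


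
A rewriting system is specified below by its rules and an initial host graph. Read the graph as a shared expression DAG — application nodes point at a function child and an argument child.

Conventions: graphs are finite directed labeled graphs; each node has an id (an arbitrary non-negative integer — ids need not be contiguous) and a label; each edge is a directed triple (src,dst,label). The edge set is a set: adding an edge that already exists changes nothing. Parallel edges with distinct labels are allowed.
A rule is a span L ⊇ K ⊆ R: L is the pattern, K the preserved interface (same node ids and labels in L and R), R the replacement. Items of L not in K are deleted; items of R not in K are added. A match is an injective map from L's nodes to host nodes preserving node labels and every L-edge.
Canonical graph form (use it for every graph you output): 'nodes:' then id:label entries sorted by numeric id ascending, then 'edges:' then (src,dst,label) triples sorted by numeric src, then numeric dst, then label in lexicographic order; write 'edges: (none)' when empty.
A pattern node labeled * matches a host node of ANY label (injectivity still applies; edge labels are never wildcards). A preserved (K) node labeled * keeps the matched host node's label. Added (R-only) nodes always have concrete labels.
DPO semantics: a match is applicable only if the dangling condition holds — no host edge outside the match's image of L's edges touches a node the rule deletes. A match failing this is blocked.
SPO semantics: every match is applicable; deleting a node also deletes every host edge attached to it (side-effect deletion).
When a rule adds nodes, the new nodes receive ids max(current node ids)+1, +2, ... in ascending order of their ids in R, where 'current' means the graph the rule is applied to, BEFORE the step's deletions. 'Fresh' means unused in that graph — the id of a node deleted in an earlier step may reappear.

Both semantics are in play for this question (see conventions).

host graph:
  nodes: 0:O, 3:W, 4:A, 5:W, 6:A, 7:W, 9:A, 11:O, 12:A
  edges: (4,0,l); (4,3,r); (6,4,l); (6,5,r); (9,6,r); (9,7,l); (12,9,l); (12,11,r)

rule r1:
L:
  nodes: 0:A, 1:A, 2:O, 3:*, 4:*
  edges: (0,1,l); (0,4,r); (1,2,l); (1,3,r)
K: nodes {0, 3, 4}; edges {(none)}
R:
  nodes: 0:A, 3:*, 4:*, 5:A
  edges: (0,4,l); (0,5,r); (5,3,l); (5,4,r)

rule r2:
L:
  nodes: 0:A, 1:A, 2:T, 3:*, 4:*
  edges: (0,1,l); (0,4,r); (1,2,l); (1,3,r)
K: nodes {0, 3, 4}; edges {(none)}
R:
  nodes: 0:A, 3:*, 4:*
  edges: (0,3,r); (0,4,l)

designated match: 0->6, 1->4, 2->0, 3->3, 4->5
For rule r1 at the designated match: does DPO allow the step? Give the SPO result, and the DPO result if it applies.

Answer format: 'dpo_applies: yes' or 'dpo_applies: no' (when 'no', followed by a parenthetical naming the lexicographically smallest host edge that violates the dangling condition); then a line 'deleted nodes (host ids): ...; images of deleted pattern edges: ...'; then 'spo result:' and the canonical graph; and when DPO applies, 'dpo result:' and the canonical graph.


dpo_applies: yes
deleted nodes (host ids): 0, 4; images of deleted pattern edges: (4,0,l); (4,3,r); (6,4,l); (6,5,r)
spo result:
nodes: 3:W, 5:W, 6:A, 7:W, 9:A, 11:O, 12:A, 13:A
edges: (6,5,l); (6,13,r); (9,6,r); (9,7,l); (12,9,l); (12,11,r); (13,3,l); (13,5,r)
dpo result:
nodes: 3:W, 5:W, 6:A, 7:W, 9:A, 11:O, 12:A, 13:A
edges: (6,5,l); (6,13,r); (9,6,r); (9,7,l); (12,9,l); (12,11,r); (13,3,l); (13,5,r)


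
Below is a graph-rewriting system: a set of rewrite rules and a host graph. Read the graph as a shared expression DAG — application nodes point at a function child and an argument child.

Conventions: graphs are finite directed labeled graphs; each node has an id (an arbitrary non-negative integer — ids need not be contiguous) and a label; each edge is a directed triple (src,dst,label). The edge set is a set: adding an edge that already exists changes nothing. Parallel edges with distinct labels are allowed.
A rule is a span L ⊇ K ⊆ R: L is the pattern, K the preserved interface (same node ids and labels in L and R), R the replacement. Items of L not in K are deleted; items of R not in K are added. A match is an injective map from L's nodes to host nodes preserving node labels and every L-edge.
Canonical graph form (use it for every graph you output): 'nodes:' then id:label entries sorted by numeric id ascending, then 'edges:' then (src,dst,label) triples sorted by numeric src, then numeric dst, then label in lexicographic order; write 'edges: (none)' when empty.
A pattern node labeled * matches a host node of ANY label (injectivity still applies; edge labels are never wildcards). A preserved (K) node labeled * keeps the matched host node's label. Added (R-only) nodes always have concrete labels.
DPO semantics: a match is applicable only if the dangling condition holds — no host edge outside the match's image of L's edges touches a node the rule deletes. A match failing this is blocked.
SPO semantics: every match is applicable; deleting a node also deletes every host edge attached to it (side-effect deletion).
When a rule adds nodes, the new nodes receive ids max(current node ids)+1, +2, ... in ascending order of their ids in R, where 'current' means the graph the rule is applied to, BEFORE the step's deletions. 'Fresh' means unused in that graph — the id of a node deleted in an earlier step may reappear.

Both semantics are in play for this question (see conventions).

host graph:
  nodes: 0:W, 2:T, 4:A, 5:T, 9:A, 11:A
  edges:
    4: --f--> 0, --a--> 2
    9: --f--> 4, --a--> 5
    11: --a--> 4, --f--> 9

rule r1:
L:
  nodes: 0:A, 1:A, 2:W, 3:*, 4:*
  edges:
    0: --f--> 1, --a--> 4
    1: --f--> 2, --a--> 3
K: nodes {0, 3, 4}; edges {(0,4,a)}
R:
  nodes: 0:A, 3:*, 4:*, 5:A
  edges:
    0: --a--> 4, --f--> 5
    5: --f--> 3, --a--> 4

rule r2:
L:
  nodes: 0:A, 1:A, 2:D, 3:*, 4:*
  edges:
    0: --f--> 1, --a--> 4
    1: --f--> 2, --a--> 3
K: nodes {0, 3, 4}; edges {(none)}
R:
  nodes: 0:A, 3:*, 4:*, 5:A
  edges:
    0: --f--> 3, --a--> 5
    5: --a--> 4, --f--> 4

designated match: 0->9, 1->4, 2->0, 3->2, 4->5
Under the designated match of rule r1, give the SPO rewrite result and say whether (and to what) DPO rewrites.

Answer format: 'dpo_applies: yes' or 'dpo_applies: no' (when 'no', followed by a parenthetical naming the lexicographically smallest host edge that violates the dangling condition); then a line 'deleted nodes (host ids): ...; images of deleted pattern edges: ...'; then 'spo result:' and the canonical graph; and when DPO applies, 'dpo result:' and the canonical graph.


dpo_applies: no
(the rule deletes node 4, which keeps host edge (11,4,a) outside the match image — the dangling condition fails, DPO blocks; SPO proceeds and side-deletes such edges)
deleted nodes (host ids): 0, 4; images of deleted pattern edges: (4,0,f); (4,2,a); (9,4,f)
spo result:
nodes: 2:T, 5:T, 9:A, 11:A, 12:A
edges: (9,5,a); (9,12,f); (11,9,f); (12,2,f); (12,5,a)
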